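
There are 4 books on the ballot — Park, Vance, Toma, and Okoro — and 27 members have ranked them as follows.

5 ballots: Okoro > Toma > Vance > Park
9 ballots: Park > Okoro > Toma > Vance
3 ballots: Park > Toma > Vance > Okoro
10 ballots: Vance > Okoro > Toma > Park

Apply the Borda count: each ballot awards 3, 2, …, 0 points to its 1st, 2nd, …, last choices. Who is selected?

Okoro

Borda scores:
  Park: 5·0 + 9·3 + 3·3 + 10·0 = 36
  Vance: 5·1 + 9·0 + 3·1 + 10·3 = 38
  Toma: 5·2 + 9·1 + 3·2 + 10·1 = 35
  Okoro: 5·3 + 9·2 + 3·0 + 10·2 = 53
Okoro has the highest total.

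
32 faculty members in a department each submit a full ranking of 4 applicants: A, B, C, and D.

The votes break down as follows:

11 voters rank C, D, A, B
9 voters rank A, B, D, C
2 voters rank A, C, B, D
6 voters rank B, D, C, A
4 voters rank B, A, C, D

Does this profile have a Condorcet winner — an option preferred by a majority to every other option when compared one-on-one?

Head-to-head results (32 voters total):
A vs B: A wins 22–10.
A vs C: C wins 17–15.
A vs D: D wins 17–15.
B vs C: B wins 19–13.
B vs D: B wins 21–11.
C vs D: C wins 17–15.
No candidate beats all others: A beats B beats C beats A, a majority cycle.

No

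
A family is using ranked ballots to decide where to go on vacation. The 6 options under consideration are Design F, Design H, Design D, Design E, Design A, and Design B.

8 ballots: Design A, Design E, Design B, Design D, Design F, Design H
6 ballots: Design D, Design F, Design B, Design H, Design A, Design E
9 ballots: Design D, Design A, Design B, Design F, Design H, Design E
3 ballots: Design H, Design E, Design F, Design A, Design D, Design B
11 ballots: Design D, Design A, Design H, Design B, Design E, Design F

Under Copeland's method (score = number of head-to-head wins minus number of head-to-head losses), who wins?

Pairwise results:
  Design F vs Design H: Design F wins 23–14.
  Design F vs Design D: Design D wins 34–3.
  Design F vs Design E: Design E wins 22–15.
  Design F vs Design A: Design A wins 28–9.
  Design F vs Design B: Design B wins 28–9.
  Design H vs Design D: Design D wins 34–3.
  Design H vs Design E: Design H wins 29–8.
  Design H vs Design A: Design A wins 28–9.
  Design H vs Design B: Design B wins 23–14.
  Design D vs Design E: Design D wins 26–11.
  Design D vs Design A: Design D wins 26–11.
  Design D vs Design B: Design D wins 29–8.
  Design E vs Design A: Design A wins 34–3.
  Design E vs Design B: Design B wins 26–11.
  Design A vs Design B: Design A wins 31–6.
Copeland scores (wins − losses):
  Design F: 1 − 4 = -3
  Design H: 1 − 4 = -3
  Design D: 5 − 0 = 5
  Design E: 1 − 4 = -3
  Design A: 4 − 1 = 3
  Design B: 3 − 2 = 1
Design D has the best Copeland score.

Design D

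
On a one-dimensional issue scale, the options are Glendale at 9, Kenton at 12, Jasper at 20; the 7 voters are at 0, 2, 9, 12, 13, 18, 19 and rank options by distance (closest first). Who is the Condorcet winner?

With single-peaked preferences on a line, the Condorcet winner is the candidate closest to the median voter.
The median voter (position 12) is closest to Kenton at 12.
Check: Kenton vs Glendale — voters closer to Kenton: 4 of 7.

Kenton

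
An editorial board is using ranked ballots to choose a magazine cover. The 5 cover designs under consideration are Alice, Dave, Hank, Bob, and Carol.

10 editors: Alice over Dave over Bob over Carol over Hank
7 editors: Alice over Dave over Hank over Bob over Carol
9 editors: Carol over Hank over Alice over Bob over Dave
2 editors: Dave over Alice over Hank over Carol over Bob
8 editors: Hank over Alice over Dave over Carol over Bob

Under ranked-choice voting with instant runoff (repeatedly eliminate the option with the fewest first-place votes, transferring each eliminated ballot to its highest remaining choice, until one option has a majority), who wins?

Round 1: Alice 17, Carol 9, Hank 8, Dave 2, Bob 0. Bob has the fewest and is eliminated.
Round 2: Alice 17, Carol 9, Hank 8, Dave 2. Dave has the fewest and is eliminated.
Round 3: Alice 19, Carol 9, Hank 8. Alice has a majority.

Alice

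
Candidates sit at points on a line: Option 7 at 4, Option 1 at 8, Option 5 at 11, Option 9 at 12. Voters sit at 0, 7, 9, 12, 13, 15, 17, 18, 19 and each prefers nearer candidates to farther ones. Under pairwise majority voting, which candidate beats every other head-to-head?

With single-peaked preferences on a line, the Condorcet winner is the candidate closest to the median voter.
The median voter (position 13) is closest to Option 9 at 12.
Check: Option 9 vs Option 1 — voters closer to Option 9: 6 of 9.

Option 9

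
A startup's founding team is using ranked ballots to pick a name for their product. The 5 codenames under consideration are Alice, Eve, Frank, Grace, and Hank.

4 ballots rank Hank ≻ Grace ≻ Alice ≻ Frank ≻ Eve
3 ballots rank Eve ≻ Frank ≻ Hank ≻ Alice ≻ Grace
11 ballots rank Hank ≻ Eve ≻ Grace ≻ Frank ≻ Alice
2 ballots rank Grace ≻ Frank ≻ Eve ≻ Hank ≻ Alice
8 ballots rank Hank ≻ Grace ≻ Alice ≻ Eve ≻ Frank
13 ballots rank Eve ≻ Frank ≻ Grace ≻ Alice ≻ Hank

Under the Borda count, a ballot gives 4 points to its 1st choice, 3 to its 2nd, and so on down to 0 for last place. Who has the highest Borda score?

Eve

Borda scores:
  Alice: 4·2 + 3·1 + 11·0 + 2·0 + 8·2 + 13·1 = 40
  Eve: 4·0 + 3·4 + 11·3 + 2·2 + 8·1 + 13·4 = 109
  Frank: 4·1 + 3·3 + 11·1 + 2·3 + 8·0 + 13·3 = 69
  Grace: 4·3 + 3·0 + 11·2 + 2·4 + 8·3 + 13·2 = 92
  Hank: 4·4 + 3·2 + 11·4 + 2·1 + 8·4 + 13·0 = 100
Eve has the highest total.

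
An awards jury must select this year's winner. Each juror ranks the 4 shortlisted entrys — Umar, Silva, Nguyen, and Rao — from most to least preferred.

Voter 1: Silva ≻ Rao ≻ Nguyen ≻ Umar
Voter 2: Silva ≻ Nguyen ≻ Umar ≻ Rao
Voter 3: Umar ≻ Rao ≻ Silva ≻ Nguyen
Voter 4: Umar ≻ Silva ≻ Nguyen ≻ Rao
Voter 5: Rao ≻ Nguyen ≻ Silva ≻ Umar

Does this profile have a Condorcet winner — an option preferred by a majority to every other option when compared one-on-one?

Yes

Head-to-head results (5 voters total):
Umar vs Silva: Silva wins 3–2.
Umar vs Nguyen: Nguyen wins 3–2.
Umar vs Rao: Umar wins 3–2.
Silva vs Nguyen: Silva wins 4–1.
Silva vs Rao: Silva wins 3–2.
Nguyen vs Rao: Rao wins 3–2.
Silva beats each rival — Umar (3–2), Nguyen (4–1), Rao (3–2) — so Silva is the Condorcet winner.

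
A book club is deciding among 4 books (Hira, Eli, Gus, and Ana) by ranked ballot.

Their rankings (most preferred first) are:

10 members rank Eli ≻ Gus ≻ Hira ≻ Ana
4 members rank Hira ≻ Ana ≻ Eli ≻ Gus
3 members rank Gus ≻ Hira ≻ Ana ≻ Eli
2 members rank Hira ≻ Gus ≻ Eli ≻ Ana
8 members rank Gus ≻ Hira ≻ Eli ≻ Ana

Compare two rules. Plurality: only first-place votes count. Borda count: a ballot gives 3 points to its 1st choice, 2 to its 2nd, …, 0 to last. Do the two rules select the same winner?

Plurality first-place counts: Hira 6, Eli 10, Gus 11, Ana 0 → Gus.
Borda totals: Hira 50, Eli 44, Gus 57, Ana 11 → Gus.
The two rules agree on Gus.

Yes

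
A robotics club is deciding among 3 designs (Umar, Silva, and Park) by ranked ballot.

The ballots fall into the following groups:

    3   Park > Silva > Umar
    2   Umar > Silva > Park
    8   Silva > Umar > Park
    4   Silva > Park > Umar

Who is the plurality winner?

First-place vote totals:
  Umar: 2
  Silva: 12
  Park: 3
Silva has the most first-place votes.

Silva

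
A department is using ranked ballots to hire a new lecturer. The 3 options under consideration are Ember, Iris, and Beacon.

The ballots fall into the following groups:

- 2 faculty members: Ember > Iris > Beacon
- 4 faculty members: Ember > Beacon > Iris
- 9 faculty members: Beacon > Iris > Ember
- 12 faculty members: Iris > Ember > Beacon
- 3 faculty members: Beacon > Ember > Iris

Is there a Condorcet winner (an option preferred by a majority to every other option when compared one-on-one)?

No

Head-to-head results (30 voters total):
Ember vs Iris: Iris wins 21–9.
Ember vs Beacon: Ember wins 18–12.
Iris vs Beacon: Beacon wins 16–14.
No candidate beats all others: Ember beats Beacon beats Iris beats Ember, a majority cycle.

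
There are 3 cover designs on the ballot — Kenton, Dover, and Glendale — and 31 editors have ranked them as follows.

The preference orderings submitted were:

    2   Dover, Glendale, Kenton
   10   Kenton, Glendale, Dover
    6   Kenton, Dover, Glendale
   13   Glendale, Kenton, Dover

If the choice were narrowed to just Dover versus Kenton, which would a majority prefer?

Ballots ranking Dover above Kenton: 2.
Ballots ranking Kenton above Dover: 10+6+13 = 29.
Kenton wins the head-to-head, 29–2.

Kenton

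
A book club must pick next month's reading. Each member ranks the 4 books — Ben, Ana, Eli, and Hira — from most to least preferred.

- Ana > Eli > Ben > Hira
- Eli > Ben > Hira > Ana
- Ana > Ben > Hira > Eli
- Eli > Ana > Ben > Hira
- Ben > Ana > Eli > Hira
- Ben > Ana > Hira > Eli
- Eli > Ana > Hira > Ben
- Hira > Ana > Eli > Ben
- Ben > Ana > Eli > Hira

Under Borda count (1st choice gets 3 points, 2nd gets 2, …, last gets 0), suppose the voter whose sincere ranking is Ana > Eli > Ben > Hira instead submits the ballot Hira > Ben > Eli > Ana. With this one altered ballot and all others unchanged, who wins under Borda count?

Ben

Borda totals with the altered ballot: Ben 16, Ana 15, Eli 13, Hira 10.
The switch changes the winner from Ana to Ben.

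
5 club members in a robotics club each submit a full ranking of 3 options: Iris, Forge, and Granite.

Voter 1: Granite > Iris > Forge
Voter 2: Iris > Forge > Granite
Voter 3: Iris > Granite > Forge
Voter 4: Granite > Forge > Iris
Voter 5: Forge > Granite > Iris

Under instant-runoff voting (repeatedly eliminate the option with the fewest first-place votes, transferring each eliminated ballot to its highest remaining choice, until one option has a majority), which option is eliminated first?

Round 1: Iris 2, Granite 2, Forge 1. Forge has the fewest and is eliminated.
Round 2: Granite 3, Iris 2. Granite has a majority.

Forge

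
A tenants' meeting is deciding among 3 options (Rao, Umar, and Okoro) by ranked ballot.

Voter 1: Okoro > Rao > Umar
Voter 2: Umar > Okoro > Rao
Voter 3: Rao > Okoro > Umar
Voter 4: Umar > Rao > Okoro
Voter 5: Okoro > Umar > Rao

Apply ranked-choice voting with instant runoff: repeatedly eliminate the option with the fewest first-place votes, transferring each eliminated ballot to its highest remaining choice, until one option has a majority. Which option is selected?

Okoro

Round 1: Umar 2, Okoro 2, Rao 1. Rao has the fewest and is eliminated.
Round 2: Okoro 3, Umar 2. Okoro has a majority.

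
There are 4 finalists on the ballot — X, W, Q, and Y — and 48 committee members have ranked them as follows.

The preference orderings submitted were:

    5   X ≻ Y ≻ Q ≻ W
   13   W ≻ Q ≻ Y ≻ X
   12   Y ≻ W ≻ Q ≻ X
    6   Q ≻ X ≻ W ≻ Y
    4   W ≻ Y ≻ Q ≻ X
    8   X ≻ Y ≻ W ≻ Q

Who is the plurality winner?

First-place vote totals:
  X: 13
  W: 17
  Q: 6
  Y: 12
W has the most first-place votes.

W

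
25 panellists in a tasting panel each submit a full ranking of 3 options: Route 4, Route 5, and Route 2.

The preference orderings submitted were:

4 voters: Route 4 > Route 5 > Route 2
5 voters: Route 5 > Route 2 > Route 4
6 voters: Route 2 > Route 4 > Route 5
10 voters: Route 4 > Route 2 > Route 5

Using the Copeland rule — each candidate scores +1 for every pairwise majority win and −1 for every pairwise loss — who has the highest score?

Pairwise results:
  Route 4 vs Route 5: Route 4 wins 20–5.
  Route 4 vs Route 2: Route 4 wins 14–11.
  Route 5 vs Route 2: Route 2 wins 16–9.
Copeland scores (wins − losses):
  Route 4: 2 − 0 = 2
  Route 5: 0 − 2 = -2
  Route 2: 1 − 1 = 0
Route 4 has the best Copeland score.

Route 4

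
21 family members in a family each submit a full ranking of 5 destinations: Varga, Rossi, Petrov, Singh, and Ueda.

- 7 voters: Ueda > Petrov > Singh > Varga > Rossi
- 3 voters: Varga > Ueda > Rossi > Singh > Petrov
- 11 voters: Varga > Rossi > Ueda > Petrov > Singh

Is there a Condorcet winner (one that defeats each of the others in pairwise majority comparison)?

Head-to-head results (21 voters total):
Varga vs Rossi: Varga wins 21–0.
Varga vs Petrov: Varga wins 14–7.
Varga vs Singh: Varga wins 14–7.
Varga vs Ueda: Varga wins 14–7.
Rossi vs Petrov: Rossi wins 14–7.
Rossi vs Singh: Rossi wins 14–7.
Rossi vs Ueda: Rossi wins 11–10.
Petrov vs Singh: Petrov wins 18–3.
Petrov vs Ueda: Ueda wins 21–0.
Singh vs Ueda: Ueda wins 21–0.
Varga beats each rival — Rossi (21–0), Petrov (14–7), Singh (14–7), Ueda (14–7) — so Varga is the Condorcet winner.

Yes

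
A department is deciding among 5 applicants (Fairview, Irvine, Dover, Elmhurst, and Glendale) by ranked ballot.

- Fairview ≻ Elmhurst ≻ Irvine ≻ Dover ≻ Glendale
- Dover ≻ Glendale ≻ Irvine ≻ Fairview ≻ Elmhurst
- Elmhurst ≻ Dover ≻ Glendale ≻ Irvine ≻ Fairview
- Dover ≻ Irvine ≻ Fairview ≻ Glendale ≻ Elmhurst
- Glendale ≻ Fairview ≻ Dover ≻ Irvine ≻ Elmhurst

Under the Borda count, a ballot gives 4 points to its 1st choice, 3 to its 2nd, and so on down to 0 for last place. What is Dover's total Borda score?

14

Borda scores:
  Fairview: 4 + 1 + 0 + 2 + 3 = 10
  Irvine: 2 + 2 + 1 + 3 + 1 = 9
  Dover: 1 + 4 + 3 + 4 + 2 = 14
  Elmhurst: 3 + 0 + 4 + 0 + 0 = 7
  Glendale: 0 + 3 + 2 + 1 + 4 = 10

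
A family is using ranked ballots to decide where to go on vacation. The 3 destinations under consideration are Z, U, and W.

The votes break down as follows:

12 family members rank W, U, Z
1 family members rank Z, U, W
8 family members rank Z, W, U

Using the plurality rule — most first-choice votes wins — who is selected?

First-place vote totals:
  Z: 9
  U: 0
  W: 12
W has the most first-place votes.

W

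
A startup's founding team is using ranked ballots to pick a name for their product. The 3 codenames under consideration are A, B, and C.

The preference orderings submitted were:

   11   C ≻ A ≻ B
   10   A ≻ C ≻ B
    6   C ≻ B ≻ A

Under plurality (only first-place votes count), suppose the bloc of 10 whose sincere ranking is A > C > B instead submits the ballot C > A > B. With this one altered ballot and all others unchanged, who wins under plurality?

C

First-place totals with the altered ballot: A 0, B 0, C 27.
The winner is unchanged: still C.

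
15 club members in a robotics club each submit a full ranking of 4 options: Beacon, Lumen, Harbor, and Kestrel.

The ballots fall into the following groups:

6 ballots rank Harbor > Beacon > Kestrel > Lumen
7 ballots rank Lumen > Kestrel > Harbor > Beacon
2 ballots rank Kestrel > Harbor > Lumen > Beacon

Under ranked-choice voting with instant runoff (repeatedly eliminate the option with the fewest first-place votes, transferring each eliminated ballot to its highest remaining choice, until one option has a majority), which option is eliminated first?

Round 1: Lumen 7, Harbor 6, Kestrel 2, Beacon 0. Beacon has the fewest and is eliminated.
Round 2: Lumen 7, Harbor 6, Kestrel 2. Kestrel has the fewest and is eliminated.
Round 3: Harbor 8, Lumen 7. Harbor has a majority.

Beacon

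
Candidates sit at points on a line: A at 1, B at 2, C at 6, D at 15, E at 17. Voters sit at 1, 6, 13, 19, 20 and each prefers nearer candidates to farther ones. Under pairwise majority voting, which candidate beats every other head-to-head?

With single-peaked preferences on a line, the Condorcet winner is the candidate closest to the median voter.
The median voter (position 13) is closest to D at 15.
Check: D vs B — voters closer to D: 3 of 5.

D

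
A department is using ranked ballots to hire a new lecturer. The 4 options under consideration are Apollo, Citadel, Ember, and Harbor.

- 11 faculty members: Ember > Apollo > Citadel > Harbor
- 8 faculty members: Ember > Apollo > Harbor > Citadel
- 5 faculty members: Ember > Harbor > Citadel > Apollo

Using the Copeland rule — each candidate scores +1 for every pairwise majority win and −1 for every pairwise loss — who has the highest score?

Pairwise results:
  Apollo vs Citadel: Apollo wins 19–5.
  Apollo vs Ember: Ember wins 24–0.
  Apollo vs Harbor: Apollo wins 19–5.
  Citadel vs Ember: Ember wins 24–0.
  Citadel vs Harbor: Harbor wins 13–11.
  Ember vs Harbor: Ember wins 24–0.
Copeland scores (wins − losses):
  Apollo: 2 − 1 = 1
  Citadel: 0 − 3 = -3
  Ember: 3 − 0 = 3
  Harbor: 1 − 2 = -1
Ember has the best Copeland score.

Ember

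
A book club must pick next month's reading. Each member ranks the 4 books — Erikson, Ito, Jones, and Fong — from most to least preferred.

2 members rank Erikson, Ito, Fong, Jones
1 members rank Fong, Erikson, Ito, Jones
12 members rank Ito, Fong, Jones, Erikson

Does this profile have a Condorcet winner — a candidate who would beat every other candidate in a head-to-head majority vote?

Head-to-head results (15 voters total):
Erikson vs Ito: Ito wins 12–3.
Erikson vs Jones: Jones wins 12–3.
Erikson vs Fong: Fong wins 13–2.
Ito vs Jones: Ito wins 15–0.
Ito vs Fong: Ito wins 14–1.
Jones vs Fong: Fong wins 15–0.
Ito beats each rival — Erikson (12–3), Jones (15–0), Fong (14–1) — so Ito is the Condorcet winner.

Yes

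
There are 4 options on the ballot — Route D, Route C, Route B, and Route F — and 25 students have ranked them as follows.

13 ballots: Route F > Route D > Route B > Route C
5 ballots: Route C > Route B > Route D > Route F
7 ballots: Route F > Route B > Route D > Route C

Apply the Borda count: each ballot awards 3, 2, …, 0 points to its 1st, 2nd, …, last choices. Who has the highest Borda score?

Borda scores:
  Route D: 13·2 + 5·1 + 7·1 = 38
  Route C: 13·0 + 5·3 + 7·0 = 15
  Route B: 13·1 + 5·2 + 7·2 = 37
  Route F: 13·3 + 5·0 + 7·3 = 60
Route F has the highest total.

Route F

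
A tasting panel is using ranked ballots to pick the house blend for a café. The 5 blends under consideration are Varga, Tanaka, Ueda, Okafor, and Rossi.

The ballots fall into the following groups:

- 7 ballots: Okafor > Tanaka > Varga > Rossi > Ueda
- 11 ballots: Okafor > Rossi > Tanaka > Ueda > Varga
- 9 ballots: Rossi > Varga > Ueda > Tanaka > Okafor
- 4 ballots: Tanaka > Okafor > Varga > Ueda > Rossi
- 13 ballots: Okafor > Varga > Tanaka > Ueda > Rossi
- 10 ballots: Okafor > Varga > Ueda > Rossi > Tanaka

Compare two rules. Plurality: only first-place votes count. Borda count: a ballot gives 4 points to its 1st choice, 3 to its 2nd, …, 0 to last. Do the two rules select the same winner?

Plurality first-place counts: Varga 0, Tanaka 4, Ueda 0, Okafor 41, Rossi 9 → Okafor.
Borda totals: Varga 118, Tanaka 94, Ueda 66, Okafor 176, Rossi 86 → Okafor.
The two rules agree on Okafor.

Yes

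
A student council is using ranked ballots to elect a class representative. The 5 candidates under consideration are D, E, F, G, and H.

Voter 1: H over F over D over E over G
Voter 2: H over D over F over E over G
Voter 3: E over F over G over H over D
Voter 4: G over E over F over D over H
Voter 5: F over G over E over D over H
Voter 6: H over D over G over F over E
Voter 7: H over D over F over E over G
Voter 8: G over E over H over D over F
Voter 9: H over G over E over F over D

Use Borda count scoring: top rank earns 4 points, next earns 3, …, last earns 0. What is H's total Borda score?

Borda scores:
  D: 2 + 3 + 0 + 1 + 1 + 3 + 3 + 1 + 0 = 14
  E: 1 + 1 + 4 + 3 + 2 + 0 + 1 + 3 + 2 = 17
  F: 3 + 2 + 3 + 2 + 4 + 1 + 2 + 0 + 1 = 18
  G: 0 + 0 + 2 + 4 + 3 + 2 + 0 + 4 + 3 = 18
  H: 4 + 4 + 1 + 0 + 0 + 4 + 4 + 2 + 4 = 23

23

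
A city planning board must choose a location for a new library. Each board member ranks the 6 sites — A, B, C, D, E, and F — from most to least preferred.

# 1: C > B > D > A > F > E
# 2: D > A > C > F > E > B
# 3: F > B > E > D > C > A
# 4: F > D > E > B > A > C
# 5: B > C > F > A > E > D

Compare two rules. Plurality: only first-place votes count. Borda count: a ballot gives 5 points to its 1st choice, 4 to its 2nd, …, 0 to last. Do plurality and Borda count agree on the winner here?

Yes

Plurality first-place counts: A 0, B 1, C 1, D 1, E 0, F 2 → F.
Borda totals: A 9, B 15, C 13, D 14, E 8, F 16 → F.
The two rules agree on F.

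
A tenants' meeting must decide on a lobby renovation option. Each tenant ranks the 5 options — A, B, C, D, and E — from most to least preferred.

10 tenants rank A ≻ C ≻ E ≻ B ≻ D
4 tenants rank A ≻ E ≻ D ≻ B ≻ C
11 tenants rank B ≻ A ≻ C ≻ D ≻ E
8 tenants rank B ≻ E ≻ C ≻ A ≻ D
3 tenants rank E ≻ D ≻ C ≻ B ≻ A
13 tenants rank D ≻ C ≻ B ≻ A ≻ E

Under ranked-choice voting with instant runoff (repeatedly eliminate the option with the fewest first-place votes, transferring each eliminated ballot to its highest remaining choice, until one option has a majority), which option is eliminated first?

Round 1: B 19, A 14, D 13, E 3, C 0. C has the fewest and is eliminated.
Round 2: B 19, A 14, D 13, E 3. E has the fewest and is eliminated.
Round 3: B 19, D 16, A 14. A has the fewest and is eliminated.
Round 4: B 29, D 20. B has a majority.

C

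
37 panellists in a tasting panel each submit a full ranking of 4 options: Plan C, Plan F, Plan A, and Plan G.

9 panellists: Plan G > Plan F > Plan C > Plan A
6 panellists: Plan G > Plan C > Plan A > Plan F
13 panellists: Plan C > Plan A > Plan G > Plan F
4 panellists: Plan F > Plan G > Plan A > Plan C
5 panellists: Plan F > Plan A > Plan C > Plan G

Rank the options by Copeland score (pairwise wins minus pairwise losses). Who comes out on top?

Plan G

Pairwise results:
  Plan C vs Plan F: Plan C wins 19–18.
  Plan C vs Plan A: Plan C wins 28–9.
  Plan C vs Plan G: Plan G wins 19–18.
  Plan F vs Plan A: Plan A wins 19–18.
  Plan F vs Plan G: Plan G wins 28–9.
  Plan A vs Plan G: Plan G wins 19–18.
Copeland scores (wins − losses):
  Plan C: 2 − 1 = 1
  Plan F: 0 − 3 = -3
  Plan A: 1 − 2 = -1
  Plan G: 3 − 0 = 3
Plan G has the best Copeland score.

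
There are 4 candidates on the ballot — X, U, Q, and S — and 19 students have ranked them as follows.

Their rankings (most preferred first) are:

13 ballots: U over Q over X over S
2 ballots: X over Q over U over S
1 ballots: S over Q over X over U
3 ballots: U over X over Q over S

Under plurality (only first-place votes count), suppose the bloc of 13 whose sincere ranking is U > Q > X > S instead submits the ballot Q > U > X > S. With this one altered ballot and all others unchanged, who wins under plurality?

Q

First-place totals with the altered ballot: X 2, U 3, Q 13, S 1.
The switch changes the winner from U to Q.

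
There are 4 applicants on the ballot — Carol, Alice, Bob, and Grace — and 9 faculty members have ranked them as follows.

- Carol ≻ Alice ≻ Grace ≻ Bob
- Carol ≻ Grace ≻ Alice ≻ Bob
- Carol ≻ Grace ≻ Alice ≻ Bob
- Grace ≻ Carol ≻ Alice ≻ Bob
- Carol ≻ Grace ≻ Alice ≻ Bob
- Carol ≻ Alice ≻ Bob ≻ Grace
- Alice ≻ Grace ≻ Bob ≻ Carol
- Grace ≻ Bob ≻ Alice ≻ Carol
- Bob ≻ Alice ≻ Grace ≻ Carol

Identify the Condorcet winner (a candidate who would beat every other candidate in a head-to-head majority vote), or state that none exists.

Head-to-head results (9 voters total):
Carol vs Alice: Carol wins 6–3.
Carol vs Bob: Carol wins 6–3.
Carol vs Grace: Carol wins 5–4.
Alice vs Bob: Alice wins 7–2.
Alice vs Grace: Grace wins 5–4.
Bob vs Grace: Grace wins 7–2.
Carol beats each rival — Alice (6–3), Bob (6–3), Grace (5–4) — so Carol is the Condorcet winner.

Carol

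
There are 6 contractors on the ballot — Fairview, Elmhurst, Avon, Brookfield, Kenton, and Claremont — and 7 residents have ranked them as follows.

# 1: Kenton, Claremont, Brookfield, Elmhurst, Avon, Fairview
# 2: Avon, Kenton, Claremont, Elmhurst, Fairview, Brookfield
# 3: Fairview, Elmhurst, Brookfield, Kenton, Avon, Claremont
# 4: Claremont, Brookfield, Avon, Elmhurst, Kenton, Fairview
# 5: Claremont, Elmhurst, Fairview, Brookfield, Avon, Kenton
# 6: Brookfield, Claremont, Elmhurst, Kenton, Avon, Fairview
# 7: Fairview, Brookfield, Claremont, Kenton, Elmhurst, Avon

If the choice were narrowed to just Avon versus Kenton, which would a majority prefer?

Ballots ranking Avon above Kenton: 3.
Ballots ranking Kenton above Avon: 4.
Kenton wins the head-to-head, 4–3.

Kenton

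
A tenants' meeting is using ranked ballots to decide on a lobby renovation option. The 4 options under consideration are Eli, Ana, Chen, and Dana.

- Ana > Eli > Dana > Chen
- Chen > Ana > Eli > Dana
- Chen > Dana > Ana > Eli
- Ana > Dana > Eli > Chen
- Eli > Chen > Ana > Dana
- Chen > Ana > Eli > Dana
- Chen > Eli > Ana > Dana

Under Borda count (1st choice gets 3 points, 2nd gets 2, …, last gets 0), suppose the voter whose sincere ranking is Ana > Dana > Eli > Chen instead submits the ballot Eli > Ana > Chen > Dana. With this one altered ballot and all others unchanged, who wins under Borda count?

Borda totals with the altered ballot: Eli 12, Ana 12, Chen 15, Dana 3.
The winner is unchanged: still Chen.

Chen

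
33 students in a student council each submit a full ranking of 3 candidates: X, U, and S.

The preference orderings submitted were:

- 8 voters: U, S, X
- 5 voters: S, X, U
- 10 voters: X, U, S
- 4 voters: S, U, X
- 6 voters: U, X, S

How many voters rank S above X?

17

Ballots ranking S above X: 8+5+4 = 17.
Ballots ranking X above S: 10+6 = 16.
So 17 of 33 voters prefer S to X.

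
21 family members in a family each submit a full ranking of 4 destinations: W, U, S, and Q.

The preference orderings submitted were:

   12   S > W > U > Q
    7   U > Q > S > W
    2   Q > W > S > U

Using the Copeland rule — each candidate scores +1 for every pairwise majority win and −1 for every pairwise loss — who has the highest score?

Pairwise results:
  W vs U: W wins 14–7.
  W vs S: S wins 19–2.
  W vs Q: W wins 12–9.
  U vs S: S wins 14–7.
  U vs Q: U wins 19–2.
  S vs Q: S wins 12–9.
Copeland scores (wins − losses):
  W: 2 − 1 = 1
  U: 1 − 2 = -1
  S: 3 − 0 = 3
  Q: 0 − 3 = -3
S has the best Copeland score.

S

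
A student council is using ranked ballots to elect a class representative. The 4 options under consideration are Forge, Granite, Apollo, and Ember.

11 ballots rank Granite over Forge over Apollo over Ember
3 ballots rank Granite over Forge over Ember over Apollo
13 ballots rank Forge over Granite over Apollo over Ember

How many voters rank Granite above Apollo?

27

Ballots ranking Granite above Apollo: 11+3+13 = 27.
Ballots ranking Apollo above Granite: 0.
So 27 of 27 voters prefer Granite to Apollo.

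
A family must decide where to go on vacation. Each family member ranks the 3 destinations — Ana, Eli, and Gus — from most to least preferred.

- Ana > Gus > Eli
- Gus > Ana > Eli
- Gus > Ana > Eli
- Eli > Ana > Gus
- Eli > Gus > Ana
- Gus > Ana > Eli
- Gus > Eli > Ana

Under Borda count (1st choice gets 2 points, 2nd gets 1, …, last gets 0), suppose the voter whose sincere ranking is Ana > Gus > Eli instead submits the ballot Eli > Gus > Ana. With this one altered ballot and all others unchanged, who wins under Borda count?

Gus

Borda totals with the altered ballot: Ana 4, Eli 7, Gus 10.
The winner is unchanged: still Gus.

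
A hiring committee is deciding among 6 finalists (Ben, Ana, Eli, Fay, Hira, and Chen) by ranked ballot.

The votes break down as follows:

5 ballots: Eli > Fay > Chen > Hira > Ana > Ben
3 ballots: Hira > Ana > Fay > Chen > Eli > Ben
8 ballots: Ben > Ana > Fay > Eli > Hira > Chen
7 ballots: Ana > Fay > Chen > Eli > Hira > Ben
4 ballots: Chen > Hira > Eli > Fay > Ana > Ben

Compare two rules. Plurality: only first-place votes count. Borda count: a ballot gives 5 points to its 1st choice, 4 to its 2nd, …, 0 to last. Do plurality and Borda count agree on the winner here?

Plurality first-place counts: Ben 8, Ana 7, Eli 5, Fay 0, Hira 3, Chen 4 → Ben.
Borda totals: Ben 40, Ana 88, Eli 70, Fay 89, Hira 56, Chen 62 → Fay.
The two rules disagree: plurality picks Ben, Borda picks Fay.

No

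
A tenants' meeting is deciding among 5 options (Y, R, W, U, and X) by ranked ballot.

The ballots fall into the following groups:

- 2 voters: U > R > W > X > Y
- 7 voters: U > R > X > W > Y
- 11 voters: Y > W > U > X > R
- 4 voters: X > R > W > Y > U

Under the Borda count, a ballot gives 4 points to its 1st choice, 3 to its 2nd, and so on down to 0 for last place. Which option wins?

Borda scores:
  Y: 2·0 + 7·0 + 11·4 + 4·1 = 48
  R: 2·3 + 7·3 + 11·0 + 4·3 = 39
  W: 2·2 + 7·1 + 11·3 + 4·2 = 52
  U: 2·4 + 7·4 + 11·2 + 4·0 = 58
  X: 2·1 + 7·2 + 11·1 + 4·4 = 43
U has the highest total.

U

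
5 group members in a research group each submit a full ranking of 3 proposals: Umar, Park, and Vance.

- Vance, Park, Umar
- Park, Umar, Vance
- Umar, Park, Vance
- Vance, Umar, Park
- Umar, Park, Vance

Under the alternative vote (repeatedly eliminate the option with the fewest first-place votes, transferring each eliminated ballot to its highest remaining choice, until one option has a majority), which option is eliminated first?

Round 1: Umar 2, Vance 2, Park 1. Park has the fewest and is eliminated.
Round 2: Umar 3, Vance 2. Umar has a majority.

Park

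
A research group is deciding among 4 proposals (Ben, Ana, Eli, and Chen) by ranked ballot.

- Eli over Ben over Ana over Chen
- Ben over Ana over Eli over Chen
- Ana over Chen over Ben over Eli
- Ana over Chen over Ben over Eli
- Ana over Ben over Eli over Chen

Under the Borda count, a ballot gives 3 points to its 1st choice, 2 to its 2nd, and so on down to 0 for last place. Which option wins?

Borda scores:
  Ben: 2 + 3 + 1 + 1 + 2 = 9
  Ana: 1 + 2 + 3 + 3 + 3 = 12
  Eli: 3 + 1 + 0 + 0 + 1 = 5
  Chen: 0 + 0 + 2 + 2 + 0 = 4
Ana has the highest total.

Ana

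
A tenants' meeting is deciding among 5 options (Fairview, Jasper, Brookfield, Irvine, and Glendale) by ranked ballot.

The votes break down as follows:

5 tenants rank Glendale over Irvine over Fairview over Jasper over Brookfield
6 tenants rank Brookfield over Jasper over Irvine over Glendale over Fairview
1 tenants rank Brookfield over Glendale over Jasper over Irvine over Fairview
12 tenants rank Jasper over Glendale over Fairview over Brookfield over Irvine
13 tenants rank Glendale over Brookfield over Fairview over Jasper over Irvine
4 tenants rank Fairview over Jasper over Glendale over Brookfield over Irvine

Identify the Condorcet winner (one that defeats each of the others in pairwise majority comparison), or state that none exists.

Head-to-head results (41 voters total):
Fairview vs Jasper: Fairview wins 22–19.
Fairview vs Brookfield: Fairview wins 21–20.
Fairview vs Irvine: Fairview wins 29–12.
Fairview vs Glendale: Glendale wins 37–4.
Jasper vs Brookfield: Jasper wins 21–20.
Jasper vs Irvine: Jasper wins 36–5.
Jasper vs Glendale: Jasper wins 22–19.
Brookfield vs Irvine: Brookfield wins 36–5.
Brookfield vs Glendale: Glendale wins 34–7.
Irvine vs Glendale: Glendale wins 35–6.
No candidate beats all others: Fairview beats Jasper beats Glendale beats Fairview, a majority cycle.

There is no Condorcet winner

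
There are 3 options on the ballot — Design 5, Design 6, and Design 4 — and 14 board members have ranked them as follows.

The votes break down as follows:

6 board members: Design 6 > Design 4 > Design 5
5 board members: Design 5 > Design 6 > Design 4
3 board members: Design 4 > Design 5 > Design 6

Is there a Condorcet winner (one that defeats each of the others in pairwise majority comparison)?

No

Head-to-head results (14 voters total):
Design 5 vs Design 6: Design 5 wins 8–6.
Design 5 vs Design 4: Design 4 wins 9–5.
Design 6 vs Design 4: Design 6 wins 11–3.
No candidate beats all others: Design 5 beats Design 6 beats Design 4 beats Design 5, a majority cycle.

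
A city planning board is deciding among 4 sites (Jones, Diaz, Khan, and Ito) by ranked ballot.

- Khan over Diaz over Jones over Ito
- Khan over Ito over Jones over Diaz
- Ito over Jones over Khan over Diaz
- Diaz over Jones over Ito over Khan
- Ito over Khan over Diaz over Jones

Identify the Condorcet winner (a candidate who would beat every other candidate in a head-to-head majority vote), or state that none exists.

Head-to-head results (5 voters total):
Jones vs Diaz: Diaz wins 3–2.
Jones vs Khan: Khan wins 3–2.
Jones vs Ito: Ito wins 3–2.
Diaz vs Khan: Khan wins 4–1.
Diaz vs Ito: Ito wins 3–2.
Khan vs Ito: Ito wins 3–2.
Ito beats each rival — Jones (3–2), Diaz (3–2), Khan (3–2) — so Ito is the Condorcet winner.

Ito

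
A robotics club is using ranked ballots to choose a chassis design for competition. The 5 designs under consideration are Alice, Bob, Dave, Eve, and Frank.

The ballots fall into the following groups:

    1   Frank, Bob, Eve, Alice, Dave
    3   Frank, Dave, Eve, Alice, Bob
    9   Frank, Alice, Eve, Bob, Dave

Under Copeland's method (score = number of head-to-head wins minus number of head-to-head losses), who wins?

Pairwise results:
  Alice vs Bob: Alice wins 12–1.
  Alice vs Dave: Alice wins 10–3.
  Alice vs Eve: Alice wins 9–4.
  Alice vs Frank: Frank wins 13–0.
  Bob vs Dave: Bob wins 10–3.
  Bob vs Eve: Eve wins 12–1.
  Bob vs Frank: Frank wins 13–0.
  Dave vs Eve: Eve wins 10–3.
  Dave vs Frank: Frank wins 13–0.
  Eve vs Frank: Frank wins 13–0.
Copeland scores (wins − losses):
  Alice: 3 − 1 = 2
  Bob: 1 − 3 = -2
  Dave: 0 − 4 = -4
  Eve: 2 − 2 = 0
  Frank: 4 − 0 = 4
Frank has the best Copeland score.

Frank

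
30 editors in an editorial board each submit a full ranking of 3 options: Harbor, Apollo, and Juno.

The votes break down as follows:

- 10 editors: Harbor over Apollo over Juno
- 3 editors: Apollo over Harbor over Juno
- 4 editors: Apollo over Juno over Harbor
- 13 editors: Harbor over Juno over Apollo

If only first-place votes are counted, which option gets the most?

First-place vote totals:
  Harbor: 23
  Apollo: 7
  Juno: 0
Harbor has the most first-place votes.

Harbor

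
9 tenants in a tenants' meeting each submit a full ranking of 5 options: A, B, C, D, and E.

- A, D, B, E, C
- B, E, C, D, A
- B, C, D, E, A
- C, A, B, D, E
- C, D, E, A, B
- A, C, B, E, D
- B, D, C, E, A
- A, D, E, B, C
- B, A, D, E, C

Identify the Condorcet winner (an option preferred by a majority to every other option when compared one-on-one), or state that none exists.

None — there is no Condorcet winner

Head-to-head results (9 voters total):
A vs B: A wins 5–4.
A vs C: C wins 5–4.
A vs D: A wins 5–4.
A vs E: A wins 5–4.
B vs C: B wins 6–3.
B vs D: B wins 6–3.
B vs E: B wins 7–2.
C vs D: C wins 5–4.
C vs E: C wins 5–4.
D vs E: D wins 7–2.
No candidate beats all others: A beats B beats C beats A, a majority cycle.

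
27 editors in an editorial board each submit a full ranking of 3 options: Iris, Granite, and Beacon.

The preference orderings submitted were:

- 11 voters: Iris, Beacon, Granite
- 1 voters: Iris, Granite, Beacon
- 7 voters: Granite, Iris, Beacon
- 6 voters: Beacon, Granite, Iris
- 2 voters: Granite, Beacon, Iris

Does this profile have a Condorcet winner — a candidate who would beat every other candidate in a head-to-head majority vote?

No

Head-to-head results (27 voters total):
Iris vs Granite: Granite wins 15–12.
Iris vs Beacon: Iris wins 19–8.
Granite vs Beacon: Beacon wins 17–10.
No candidate beats all others: Iris beats Beacon beats Granite beats Iris, a majority cycle.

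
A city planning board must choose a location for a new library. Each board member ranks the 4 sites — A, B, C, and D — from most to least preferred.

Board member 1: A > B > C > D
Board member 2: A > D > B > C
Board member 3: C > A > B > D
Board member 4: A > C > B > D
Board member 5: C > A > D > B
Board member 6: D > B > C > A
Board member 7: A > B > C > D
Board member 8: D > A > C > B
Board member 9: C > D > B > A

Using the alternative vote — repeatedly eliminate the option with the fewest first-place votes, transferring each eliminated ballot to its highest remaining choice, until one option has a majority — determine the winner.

Round 1: A 4, C 3, D 2, B 0. B has the fewest and is eliminated.
Round 2: A 4, C 3, D 2. D has the fewest and is eliminated.
Round 3: A 5, C 4. A has a majority.

A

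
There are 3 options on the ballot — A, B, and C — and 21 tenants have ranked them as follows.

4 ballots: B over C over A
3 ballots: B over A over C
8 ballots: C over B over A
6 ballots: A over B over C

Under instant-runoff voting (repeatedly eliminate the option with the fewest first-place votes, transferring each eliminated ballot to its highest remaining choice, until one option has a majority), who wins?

Round 1: C 8, B 7, A 6. A has the fewest and is eliminated.
Round 2: B 13, C 8. B has a majority.

B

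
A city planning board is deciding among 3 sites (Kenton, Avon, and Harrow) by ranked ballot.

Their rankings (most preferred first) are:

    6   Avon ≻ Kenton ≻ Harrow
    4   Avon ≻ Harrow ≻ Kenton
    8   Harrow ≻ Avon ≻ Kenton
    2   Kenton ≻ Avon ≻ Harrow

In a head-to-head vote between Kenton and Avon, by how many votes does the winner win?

16

Ballots ranking Kenton above Avon: 2.
Ballots ranking Avon above Kenton: 6+4+8 = 18.
Avon wins 18–2, a margin of 16.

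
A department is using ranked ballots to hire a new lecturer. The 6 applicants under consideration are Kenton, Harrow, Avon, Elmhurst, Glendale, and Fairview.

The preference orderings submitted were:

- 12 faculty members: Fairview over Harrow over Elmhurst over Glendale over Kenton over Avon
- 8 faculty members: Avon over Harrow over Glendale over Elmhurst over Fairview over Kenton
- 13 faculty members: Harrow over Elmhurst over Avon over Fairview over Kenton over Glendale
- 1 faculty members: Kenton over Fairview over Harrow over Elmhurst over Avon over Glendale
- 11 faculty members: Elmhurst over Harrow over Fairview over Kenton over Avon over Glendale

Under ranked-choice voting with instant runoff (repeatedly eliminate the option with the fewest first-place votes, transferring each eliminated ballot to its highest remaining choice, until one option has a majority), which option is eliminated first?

Glendale

Round 1: Harrow 13, Fairview 12, Elmhurst 11, Avon 8, Kenton 1, Glendale 0. Glendale has the fewest and is eliminated.
Round 2: Harrow 13, Fairview 12, Elmhurst 11, Avon 8, Kenton 1. Kenton has the fewest and is eliminated.
Round 3: Harrow 13, Fairview 13, Elmhurst 11, Avon 8. Avon has the fewest and is eliminated.
Round 4: Harrow 21, Fairview 13, Elmhurst 11. Elmhurst has the fewest and is eliminated.
Round 5: Harrow 32, Fairview 13. Harrow has a majority.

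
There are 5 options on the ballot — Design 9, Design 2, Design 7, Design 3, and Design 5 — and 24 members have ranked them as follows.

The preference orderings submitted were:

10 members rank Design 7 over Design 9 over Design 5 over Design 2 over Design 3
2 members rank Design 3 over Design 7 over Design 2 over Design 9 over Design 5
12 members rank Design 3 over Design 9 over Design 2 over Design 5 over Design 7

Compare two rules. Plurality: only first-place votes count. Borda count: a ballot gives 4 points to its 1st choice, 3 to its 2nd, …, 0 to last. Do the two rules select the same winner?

Plurality first-place counts: Design 9 0, Design 2 0, Design 7 10, Design 3 14, Design 5 0 → Design 3.
Borda totals: Design 9 68, Design 2 38, Design 7 46, Design 3 56, Design 5 32 → Design 9.
The two rules disagree: plurality picks Design 3, Borda picks Design 9.

No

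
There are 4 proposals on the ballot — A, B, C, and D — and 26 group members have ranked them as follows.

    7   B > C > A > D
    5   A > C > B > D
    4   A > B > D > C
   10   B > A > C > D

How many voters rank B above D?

Ballots ranking B above D: 7+5+4+10 = 26.
Ballots ranking D above B: 0.
So 26 of 26 voters prefer B to D.

26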